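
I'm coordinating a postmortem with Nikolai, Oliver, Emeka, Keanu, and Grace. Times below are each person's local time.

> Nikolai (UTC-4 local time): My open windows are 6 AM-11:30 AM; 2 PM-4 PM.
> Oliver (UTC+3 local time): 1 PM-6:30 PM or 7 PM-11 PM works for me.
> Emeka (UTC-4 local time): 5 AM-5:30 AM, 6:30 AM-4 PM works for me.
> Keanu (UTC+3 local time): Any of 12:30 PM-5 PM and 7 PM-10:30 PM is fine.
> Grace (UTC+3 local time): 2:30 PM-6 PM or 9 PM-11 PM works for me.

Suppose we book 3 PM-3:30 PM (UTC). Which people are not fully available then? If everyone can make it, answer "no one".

Grace, Keanu

Nikolai in UTC: 10:00-15:30, 18:00-20:00 (add 4h to convert from UTC-4).
Oliver in UTC: 10:00-15:30, 16:00-20:00 (subtract 3h to convert from UTC+3).
Emeka in UTC: 09:00-09:30, 10:30-20:00 (add 4h to convert from UTC-4).
Keanu in UTC: 09:30-14:00, 16:00-19:30 (subtract 3h to convert from UTC+3).
Grace in UTC: 11:30-15:00, 18:00-20:00 (subtract 3h to convert from UTC+3).
Nikolai: free for 15:00-15:30. Oliver: free for 15:00-15:30. Emeka: free for 15:00-15:30. Keanu: not fully free for 15:00-15:30. Grace: not fully free for 15:00-15:30.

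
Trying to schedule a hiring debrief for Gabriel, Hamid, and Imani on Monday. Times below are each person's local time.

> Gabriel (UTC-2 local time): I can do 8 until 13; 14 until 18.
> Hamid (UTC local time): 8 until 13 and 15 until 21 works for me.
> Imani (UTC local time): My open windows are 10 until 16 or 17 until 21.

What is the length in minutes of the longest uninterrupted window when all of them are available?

Gabriel in UTC: 10:00-15:00, 16:00-20:00 (add 2h to convert from UTC-2).
Hamid in UTC: 08:00-13:00, 15:00-21:00.
Imani in UTC: 10:00-16:00, 17:00-21:00.
Gabriel ∩ Hamid: 10:00-13:00, 16:00-20:00.
Gabriel ∩ Hamid ∩ Imani: 10:00-13:00, 17:00-20:00.
Those are the intersection windows.
The longest is 10:00-13:00 at 180 minutes.

180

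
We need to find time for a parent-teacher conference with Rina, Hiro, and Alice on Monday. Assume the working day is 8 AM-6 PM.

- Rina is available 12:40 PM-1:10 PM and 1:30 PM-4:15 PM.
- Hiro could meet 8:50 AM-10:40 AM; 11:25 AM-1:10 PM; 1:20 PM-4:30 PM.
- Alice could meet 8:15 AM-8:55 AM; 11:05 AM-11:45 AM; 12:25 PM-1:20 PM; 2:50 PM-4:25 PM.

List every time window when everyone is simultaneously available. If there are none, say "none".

12:40-13:10, 14:50-16:15

Rina ∩ Hiro: 12:40-13:10, 13:30-16:15.
Rina ∩ Hiro ∩ Alice: 12:40-13:10, 14:50-16:15.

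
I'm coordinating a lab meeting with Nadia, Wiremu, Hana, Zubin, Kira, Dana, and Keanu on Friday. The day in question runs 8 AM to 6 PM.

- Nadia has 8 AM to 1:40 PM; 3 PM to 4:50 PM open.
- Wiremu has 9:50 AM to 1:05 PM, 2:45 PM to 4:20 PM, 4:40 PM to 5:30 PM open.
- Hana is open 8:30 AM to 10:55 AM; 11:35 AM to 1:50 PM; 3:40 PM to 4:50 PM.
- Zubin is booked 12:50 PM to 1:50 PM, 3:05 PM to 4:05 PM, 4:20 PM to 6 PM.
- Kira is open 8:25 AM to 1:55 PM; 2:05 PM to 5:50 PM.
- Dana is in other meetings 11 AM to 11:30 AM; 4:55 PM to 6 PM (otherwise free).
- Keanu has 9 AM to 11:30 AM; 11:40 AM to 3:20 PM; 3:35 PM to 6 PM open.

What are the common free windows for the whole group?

Nadia free: 08:00-13:40, 15:00-16:50.
Wiremu free: 09:50-13:05, 14:45-16:20, 16:40-17:30.
Hana free: 08:30-10:55, 11:35-13:50, 15:40-16:50.
Zubin free: 08:00-12:50, 13:50-15:05, 16:05-16:20 (invert busy blocks within the working day).
Kira free: 08:25-13:55, 14:05-17:50.
Dana free: 08:00-11:00, 11:30-16:55 (invert busy blocks within the working day).
Keanu free: 09:00-11:30, 11:40-15:20, 15:35-18:00.
Nadia ∩ Wiremu: 09:50-13:05, 15:00-16:20, 16:40-16:50.
Nadia ∩ Wiremu ∩ Hana: 09:50-10:55, 11:35-13:05, 15:40-16:20, 16:40-16:50.
Nadia ∩ Wiremu ∩ Hana ∩ Zubin: 09:50-10:55, 11:35-12:50, 16:05-16:20.
Nadia ∩ Wiremu ∩ Hana ∩ Zubin ∩ Kira: 09:50-10:55, 11:35-12:50, 16:05-16:20.
Nadia ∩ Wiremu ∩ Hana ∩ Zubin ∩ Kira ∩ Dana: 09:50-10:55, 11:35-12:50, 16:05-16:20.
Nadia ∩ Wiremu ∩ Hana ∩ Zubin ∩ Kira ∩ Dana ∩ Keanu: 09:50-10:55, 11:40-12:50, 16:05-16:20.

09:50-10:55, 11:40-12:50, 16:05-16:20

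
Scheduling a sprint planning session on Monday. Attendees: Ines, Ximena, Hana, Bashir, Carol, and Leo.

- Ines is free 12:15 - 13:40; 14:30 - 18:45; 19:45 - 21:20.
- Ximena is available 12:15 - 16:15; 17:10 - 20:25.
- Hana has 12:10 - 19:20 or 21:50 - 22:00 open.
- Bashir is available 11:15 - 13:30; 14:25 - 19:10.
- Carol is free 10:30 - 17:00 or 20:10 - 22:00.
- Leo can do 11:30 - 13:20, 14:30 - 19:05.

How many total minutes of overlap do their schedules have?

170

Ines ∩ Ximena: 12:15-13:40, 14:30-16:15, 17:10-18:45, 19:45-20:25.
Ines ∩ Ximena ∩ Hana: 12:15-13:40, 14:30-16:15, 17:10-18:45.
Ines ∩ Ximena ∩ Hana ∩ Bashir: 12:15-13:30, 14:30-16:15, 17:10-18:45.
Ines ∩ Ximena ∩ Hana ∩ Bashir ∩ Carol: 12:15-13:30, 14:30-16:15.
Ines ∩ Ximena ∩ Hana ∩ Bashir ∩ Carol ∩ Leo: 12:15-13:20, 14:30-16:15.
Those are the intersection windows.
Summing the common windows: 65 + 105 = 170 minutes.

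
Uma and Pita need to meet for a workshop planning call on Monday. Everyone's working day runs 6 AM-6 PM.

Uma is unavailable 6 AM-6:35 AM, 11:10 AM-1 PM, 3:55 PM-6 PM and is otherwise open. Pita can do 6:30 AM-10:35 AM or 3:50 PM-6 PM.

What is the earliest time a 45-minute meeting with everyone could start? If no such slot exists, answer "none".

Uma free: 06:35-11:10, 13:00-15:55 (invert busy blocks within the working day).
Pita free: 06:30-10:35, 15:50-18:00.
Uma ∩ Pita: 06:35-10:35, 15:50-15:55.
Those are the intersection windows.
The first common window of at least 45 minutes is 06:35-10:35, so the earliest start is 06:35.

06:35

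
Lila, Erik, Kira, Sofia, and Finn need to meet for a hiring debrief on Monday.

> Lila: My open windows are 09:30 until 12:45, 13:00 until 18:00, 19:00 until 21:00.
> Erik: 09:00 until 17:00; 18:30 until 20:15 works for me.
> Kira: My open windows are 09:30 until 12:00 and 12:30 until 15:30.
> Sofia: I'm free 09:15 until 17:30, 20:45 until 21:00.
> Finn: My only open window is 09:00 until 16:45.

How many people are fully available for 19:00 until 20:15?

2

Lila and Erik can make the full 19:00-20:15 slot — that's 2.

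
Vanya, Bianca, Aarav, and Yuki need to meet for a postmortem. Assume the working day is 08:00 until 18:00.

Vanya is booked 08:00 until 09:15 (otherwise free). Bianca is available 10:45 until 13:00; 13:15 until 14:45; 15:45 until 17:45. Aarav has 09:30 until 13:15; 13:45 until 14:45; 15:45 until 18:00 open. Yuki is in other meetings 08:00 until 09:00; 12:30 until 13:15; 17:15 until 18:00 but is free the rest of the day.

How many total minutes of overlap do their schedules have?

255

Vanya free: 09:15-18:00 (invert busy blocks within the working day).
Bianca free: 10:45-13:00, 13:15-14:45, 15:45-17:45.
Aarav free: 09:30-13:15, 13:45-14:45, 15:45-18:00.
Yuki free: 09:00-12:30, 13:15-17:15 (invert busy blocks within the working day).
Vanya ∩ Bianca: 10:45-13:00, 13:15-14:45, 15:45-17:45.
Vanya ∩ Bianca ∩ Aarav: 10:45-13:00, 13:45-14:45, 15:45-17:45.
Vanya ∩ Bianca ∩ Aarav ∩ Yuki: 10:45-12:30, 13:45-14:45, 15:45-17:15.
Summing the common windows: 105 + 60 + 90 = 255 minutes.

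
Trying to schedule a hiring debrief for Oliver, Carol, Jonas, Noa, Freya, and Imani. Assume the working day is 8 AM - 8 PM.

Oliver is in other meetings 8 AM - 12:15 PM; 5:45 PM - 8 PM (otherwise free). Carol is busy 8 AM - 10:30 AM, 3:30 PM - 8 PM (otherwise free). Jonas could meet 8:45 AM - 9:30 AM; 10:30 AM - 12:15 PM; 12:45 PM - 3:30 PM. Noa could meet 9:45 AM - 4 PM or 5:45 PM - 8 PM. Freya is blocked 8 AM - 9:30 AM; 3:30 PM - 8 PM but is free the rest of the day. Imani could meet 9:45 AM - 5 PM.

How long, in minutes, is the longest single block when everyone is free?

Oliver free: 12:15-17:45 (invert busy blocks within the working day).
Carol free: 10:30-15:30 (invert busy blocks within the working day).
Jonas free: 08:45-09:30, 10:30-12:15, 12:45-15:30.
Noa free: 09:45-16:00, 17:45-20:00.
Freya free: 09:30-15:30 (invert busy blocks within the working day).
Imani free: 09:45-17:00.
Oliver ∩ Carol: 12:15-15:30.
Oliver ∩ Carol ∩ Jonas: 12:45-15:30.
Oliver ∩ Carol ∩ Jonas ∩ Noa: 12:45-15:30.
Oliver ∩ Carol ∩ Jonas ∩ Noa ∩ Freya: 12:45-15:30.
Oliver ∩ Carol ∩ Jonas ∩ Noa ∩ Freya ∩ Imani: 12:45-15:30.
The longest is 12:45-15:30 at 165 minutes.

165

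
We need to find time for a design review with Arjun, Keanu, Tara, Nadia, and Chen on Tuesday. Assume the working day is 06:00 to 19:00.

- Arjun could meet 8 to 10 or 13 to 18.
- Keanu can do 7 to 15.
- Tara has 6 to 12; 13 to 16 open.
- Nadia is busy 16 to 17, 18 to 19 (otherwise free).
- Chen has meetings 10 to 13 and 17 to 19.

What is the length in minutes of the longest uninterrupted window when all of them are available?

Arjun free: 08:00-10:00, 13:00-18:00.
Keanu free: 07:00-15:00.
Tara free: 06:00-12:00, 13:00-16:00.
Nadia free: 06:00-16:00, 17:00-18:00 (invert busy blocks within the working day).
Chen free: 06:00-10:00, 13:00-17:00 (invert busy blocks within the working day).
Arjun ∩ Keanu: 08:00-10:00, 13:00-15:00.
Arjun ∩ Keanu ∩ Tara: 08:00-10:00, 13:00-15:00.
Arjun ∩ Keanu ∩ Tara ∩ Nadia: 08:00-10:00, 13:00-15:00.
Arjun ∩ Keanu ∩ Tara ∩ Nadia ∩ Chen: 08:00-10:00, 13:00-15:00.
Those are the intersection windows.
The longest is 08:00-10:00 at 120 minutes.

120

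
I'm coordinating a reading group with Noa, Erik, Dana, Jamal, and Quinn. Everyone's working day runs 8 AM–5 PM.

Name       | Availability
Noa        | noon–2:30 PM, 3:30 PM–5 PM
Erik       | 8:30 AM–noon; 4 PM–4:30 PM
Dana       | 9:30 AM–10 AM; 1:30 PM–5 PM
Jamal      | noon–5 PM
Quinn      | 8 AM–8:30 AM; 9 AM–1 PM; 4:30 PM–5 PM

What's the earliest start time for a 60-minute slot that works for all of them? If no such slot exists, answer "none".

none

Noa ∩ Erik: 16:00-16:30.
Noa ∩ Erik ∩ Dana: 16:00-16:30.
Noa ∩ Erik ∩ Dana ∩ Jamal: 16:00-16:30.
Noa ∩ Erik ∩ Dana ∩ Jamal ∩ Quinn: ∅.
There is no time when everyone is free.
No common window is at least 60 minutes long.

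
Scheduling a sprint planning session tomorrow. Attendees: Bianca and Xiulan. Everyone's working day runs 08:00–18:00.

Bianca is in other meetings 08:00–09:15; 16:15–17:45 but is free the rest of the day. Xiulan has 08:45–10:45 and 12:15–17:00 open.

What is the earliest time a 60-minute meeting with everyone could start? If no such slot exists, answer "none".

Bianca free: 09:15-16:15, 17:45-18:00 (invert busy blocks within the working day).
Xiulan free: 08:45-10:45, 12:15-17:00.
Bianca ∩ Xiulan: 09:15-10:45, 12:15-16:15.
The first common window of at least 60 minutes is 09:15-10:45, so the earliest start is 09:15.

09:15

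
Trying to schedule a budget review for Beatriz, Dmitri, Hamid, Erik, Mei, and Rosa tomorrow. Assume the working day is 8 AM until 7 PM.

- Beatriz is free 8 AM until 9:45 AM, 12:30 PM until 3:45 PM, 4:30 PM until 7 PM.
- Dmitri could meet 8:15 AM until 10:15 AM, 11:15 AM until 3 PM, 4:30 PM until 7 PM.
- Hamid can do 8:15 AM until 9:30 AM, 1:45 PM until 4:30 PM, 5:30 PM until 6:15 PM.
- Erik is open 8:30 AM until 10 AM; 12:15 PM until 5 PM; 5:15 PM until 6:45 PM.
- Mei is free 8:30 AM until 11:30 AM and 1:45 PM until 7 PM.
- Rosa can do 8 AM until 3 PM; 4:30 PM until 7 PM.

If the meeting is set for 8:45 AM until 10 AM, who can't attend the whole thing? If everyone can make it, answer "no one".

Beatriz, Hamid

Beatriz: not fully free for 08:45-10:00. Dmitri: free for 08:45-10:00. Hamid: not fully free for 08:45-10:00. Erik: free for 08:45-10:00. Mei: free for 08:45-10:00. Rosa: free for 08:45-10:00.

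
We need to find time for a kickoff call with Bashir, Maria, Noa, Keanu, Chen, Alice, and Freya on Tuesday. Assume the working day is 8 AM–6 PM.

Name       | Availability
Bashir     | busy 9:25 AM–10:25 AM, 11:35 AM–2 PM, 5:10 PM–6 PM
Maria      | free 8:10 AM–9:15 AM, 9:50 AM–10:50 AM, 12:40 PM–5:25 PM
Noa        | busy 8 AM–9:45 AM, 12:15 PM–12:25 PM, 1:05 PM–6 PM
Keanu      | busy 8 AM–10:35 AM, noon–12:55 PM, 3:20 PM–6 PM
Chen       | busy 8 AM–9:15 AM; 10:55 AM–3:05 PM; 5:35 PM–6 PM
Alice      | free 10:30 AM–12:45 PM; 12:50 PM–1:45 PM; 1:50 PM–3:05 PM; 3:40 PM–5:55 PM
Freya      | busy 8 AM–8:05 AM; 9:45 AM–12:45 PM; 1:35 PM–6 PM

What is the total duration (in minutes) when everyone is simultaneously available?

Bashir free: 08:00-09:25, 10:25-11:35, 14:00-17:10 (invert busy blocks within the working day).
Maria free: 08:10-09:15, 09:50-10:50, 12:40-17:25.
Noa free: 09:45-12:15, 12:25-13:05 (invert busy blocks within the working day).
Keanu free: 10:35-12:00, 12:55-15:20 (invert busy blocks within the working day).
Chen free: 09:15-10:55, 15:05-17:35 (invert busy blocks within the working day).
Alice free: 10:30-12:45, 12:50-13:45, 13:50-15:05, 15:40-17:55.
Freya free: 08:05-09:45, 12:45-13:35 (invert busy blocks within the working day).
Bashir ∩ Maria: 08:10-09:15, 10:25-10:50, 14:00-17:10.
Bashir ∩ Maria ∩ Noa: 10:25-10:50.
Bashir ∩ Maria ∩ Noa ∩ Keanu: 10:35-10:50.
Bashir ∩ Maria ∩ Noa ∩ Keanu ∩ Chen: 10:35-10:50.
Bashir ∩ Maria ∩ Noa ∩ Keanu ∩ Chen ∩ Alice: 10:35-10:50.
Bashir ∩ Maria ∩ Noa ∩ Keanu ∩ Chen ∩ Alice ∩ Freya: ∅.
There is no time when everyone is free.
There is no common window, so the total is 0 minutes.

0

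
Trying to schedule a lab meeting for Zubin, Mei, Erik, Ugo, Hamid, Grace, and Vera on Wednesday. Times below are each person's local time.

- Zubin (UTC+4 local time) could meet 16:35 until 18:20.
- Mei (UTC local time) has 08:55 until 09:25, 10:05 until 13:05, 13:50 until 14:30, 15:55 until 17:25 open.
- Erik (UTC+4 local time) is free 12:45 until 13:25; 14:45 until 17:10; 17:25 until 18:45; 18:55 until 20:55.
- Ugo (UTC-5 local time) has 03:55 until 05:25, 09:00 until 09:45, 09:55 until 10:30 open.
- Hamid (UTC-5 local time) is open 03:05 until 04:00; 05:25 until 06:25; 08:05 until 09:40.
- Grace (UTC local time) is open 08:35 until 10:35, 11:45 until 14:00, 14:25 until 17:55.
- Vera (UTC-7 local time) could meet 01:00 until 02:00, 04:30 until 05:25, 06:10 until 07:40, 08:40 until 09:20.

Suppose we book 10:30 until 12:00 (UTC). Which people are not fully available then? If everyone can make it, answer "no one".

Erik, Grace, Hamid, Ugo, Vera, Zubin

Zubin in UTC: 12:35-14:20 (subtract 4h to convert from UTC+4).
Mei in UTC: 08:55-09:25, 10:05-13:05, 13:50-14:30, 15:55-17:25.
Erik in UTC: 08:45-09:25, 10:45-13:10, 13:25-14:45, 14:55-16:55 (subtract 4h to convert from UTC+4).
Ugo in UTC: 08:55-10:25, 14:00-14:45, 14:55-15:30 (add 5h to convert from UTC-5).
Hamid in UTC: 08:05-09:00, 10:25-11:25, 13:05-14:40 (add 5h to convert from UTC-5).
Grace in UTC: 08:35-10:35, 11:45-14:00, 14:25-17:55.
Vera in UTC: 08:00-09:00, 11:30-12:25, 13:10-14:40, 15:40-16:20 (add 7h to convert from UTC-7).
Zubin: not fully free for 10:30-12:00. Mei: free for 10:30-12:00. Erik: not fully free for 10:30-12:00. Ugo: not fully free for 10:30-12:00. Hamid: not fully free for 10:30-12:00. Grace: not fully free for 10:30-12:00. Vera: not fully free for 10:30-12:00.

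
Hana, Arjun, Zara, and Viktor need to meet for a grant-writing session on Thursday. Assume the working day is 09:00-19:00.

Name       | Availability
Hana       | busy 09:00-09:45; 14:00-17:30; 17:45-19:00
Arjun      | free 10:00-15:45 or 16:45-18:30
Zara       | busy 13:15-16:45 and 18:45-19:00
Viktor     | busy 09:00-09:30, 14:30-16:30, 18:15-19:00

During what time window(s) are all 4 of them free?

Hana free: 09:45-14:00, 17:30-17:45 (invert busy blocks within the working day).
Arjun free: 10:00-15:45, 16:45-18:30.
Zara free: 09:00-13:15, 16:45-18:45 (invert busy blocks within the working day).
Viktor free: 09:30-14:30, 16:30-18:15 (invert busy blocks within the working day).
Hana ∩ Arjun: 10:00-14:00, 17:30-17:45.
Hana ∩ Arjun ∩ Zara: 10:00-13:15, 17:30-17:45.
Hana ∩ Arjun ∩ Zara ∩ Viktor: 10:00-13:15, 17:30-17:45.

10:00-13:15, 17:30-17:45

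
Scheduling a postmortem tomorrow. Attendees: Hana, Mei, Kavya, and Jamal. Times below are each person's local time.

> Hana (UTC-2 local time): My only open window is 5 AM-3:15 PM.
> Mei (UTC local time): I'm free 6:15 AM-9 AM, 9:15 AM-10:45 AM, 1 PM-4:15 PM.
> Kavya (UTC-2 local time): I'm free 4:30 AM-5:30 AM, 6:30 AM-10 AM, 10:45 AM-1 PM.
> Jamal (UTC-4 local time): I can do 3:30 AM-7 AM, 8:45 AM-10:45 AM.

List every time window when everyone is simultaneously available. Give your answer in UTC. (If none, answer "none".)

Hana in UTC: 07:00-17:15 (add 2h to convert from UTC-2).
Mei in UTC: 06:15-09:00, 09:15-10:45, 13:00-16:15.
Kavya in UTC: 06:30-07:30, 08:30-12:00, 12:45-15:00 (add 2h to convert from UTC-2).
Jamal in UTC: 07:30-11:00, 12:45-14:45 (add 4h to convert from UTC-4).
Hana ∩ Mei: 07:00-09:00, 09:15-10:45, 13:00-16:15.
Hana ∩ Mei ∩ Kavya: 07:00-07:30, 08:30-09:00, 09:15-10:45, 13:00-15:00.
Hana ∩ Mei ∩ Kavya ∩ Jamal: 08:30-09:00, 09:15-10:45, 13:00-14:45.
So the common availability across everyone is 08:30-09:00, 09:15-10:45, 13:00-14:45.

08:30-09:00, 09:15-10:45, 13:00-14:45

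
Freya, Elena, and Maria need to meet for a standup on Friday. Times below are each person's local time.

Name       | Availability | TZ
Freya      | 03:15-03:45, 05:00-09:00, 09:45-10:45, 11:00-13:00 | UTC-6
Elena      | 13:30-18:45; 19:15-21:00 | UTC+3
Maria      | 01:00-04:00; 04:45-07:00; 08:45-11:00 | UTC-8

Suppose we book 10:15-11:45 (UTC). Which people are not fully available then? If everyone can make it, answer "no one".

Freya in UTC: 09:15-09:45, 11:00-15:00, 15:45-16:45, 17:00-19:00 (add 6h to convert from UTC-6).
Elena in UTC: 10:30-15:45, 16:15-18:00 (subtract 3h to convert from UTC+3).
Maria in UTC: 09:00-12:00, 12:45-15:00, 16:45-19:00 (add 8h to convert from UTC-8).
Freya: not fully free for 10:15-11:45. Elena: not fully free for 10:15-11:45. Maria: free for 10:15-11:45.

Elena, Freya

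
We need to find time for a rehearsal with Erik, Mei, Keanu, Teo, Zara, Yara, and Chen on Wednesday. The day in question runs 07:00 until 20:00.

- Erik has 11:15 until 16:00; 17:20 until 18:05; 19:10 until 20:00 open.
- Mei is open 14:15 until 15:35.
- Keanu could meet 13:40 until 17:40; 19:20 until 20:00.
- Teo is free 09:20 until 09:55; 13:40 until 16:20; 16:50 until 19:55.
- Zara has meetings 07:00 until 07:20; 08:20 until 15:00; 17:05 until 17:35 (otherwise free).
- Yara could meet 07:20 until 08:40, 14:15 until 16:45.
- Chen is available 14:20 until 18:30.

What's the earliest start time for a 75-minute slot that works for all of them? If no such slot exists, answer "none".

none

Erik free: 11:15-16:00, 17:20-18:05, 19:10-20:00.
Mei free: 14:15-15:35.
Keanu free: 13:40-17:40, 19:20-20:00.
Teo free: 09:20-09:55, 13:40-16:20, 16:50-19:55.
Zara free: 07:20-08:20, 15:00-17:05, 17:35-20:00 (invert busy blocks within the working day).
Yara free: 07:20-08:40, 14:15-16:45.
Chen free: 14:20-18:30.
Erik ∩ Mei: 14:15-15:35.
Erik ∩ Mei ∩ Keanu: 14:15-15:35.
Erik ∩ Mei ∩ Keanu ∩ Teo: 14:15-15:35.
Erik ∩ Mei ∩ Keanu ∩ Teo ∩ Zara: 15:00-15:35.
Erik ∩ Mei ∩ Keanu ∩ Teo ∩ Zara ∩ Yara: 15:00-15:35.
Erik ∩ Mei ∩ Keanu ∩ Teo ∩ Zara ∩ Yara ∩ Chen: 15:00-15:35.
Those are the intersection windows.
No common window is at least 75 minutes long.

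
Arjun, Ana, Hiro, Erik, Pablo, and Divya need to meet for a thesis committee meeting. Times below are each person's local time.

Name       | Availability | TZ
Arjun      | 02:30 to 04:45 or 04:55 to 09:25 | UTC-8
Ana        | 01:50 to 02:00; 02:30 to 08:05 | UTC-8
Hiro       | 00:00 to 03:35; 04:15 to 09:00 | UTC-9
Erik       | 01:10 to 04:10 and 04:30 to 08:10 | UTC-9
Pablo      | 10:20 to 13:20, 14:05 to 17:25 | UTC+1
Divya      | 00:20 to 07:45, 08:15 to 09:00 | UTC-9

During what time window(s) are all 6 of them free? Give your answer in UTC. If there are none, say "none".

10:30-12:20, 13:30-16:05

Arjun in UTC: 10:30-12:45, 12:55-17:25 (add 8h to convert from UTC-8).
Ana in UTC: 09:50-10:00, 10:30-16:05 (add 8h to convert from UTC-8).
Hiro in UTC: 09:00-12:35, 13:15-18:00 (add 9h to convert from UTC-9).
Erik in UTC: 10:10-13:10, 13:30-17:10 (add 9h to convert from UTC-9).
Pablo in UTC: 09:20-12:20, 13:05-16:25 (subtract 1h to convert from UTC+1).
Divya in UTC: 09:20-16:45, 17:15-18:00 (add 9h to convert from UTC-9).
Arjun ∩ Ana: 10:30-12:45, 12:55-16:05.
Arjun ∩ Ana ∩ Hiro: 10:30-12:35, 13:15-16:05.
Arjun ∩ Ana ∩ Hiro ∩ Erik: 10:30-12:35, 13:30-16:05.
Arjun ∩ Ana ∩ Hiro ∩ Erik ∩ Pablo: 10:30-12:20, 13:30-16:05.
Arjun ∩ Ana ∩ Hiro ∩ Erik ∩ Pablo ∩ Divya: 10:30-12:20, 13:30-16:05.
So the common availability across everyone is 10:30-12:20, 13:30-16:05.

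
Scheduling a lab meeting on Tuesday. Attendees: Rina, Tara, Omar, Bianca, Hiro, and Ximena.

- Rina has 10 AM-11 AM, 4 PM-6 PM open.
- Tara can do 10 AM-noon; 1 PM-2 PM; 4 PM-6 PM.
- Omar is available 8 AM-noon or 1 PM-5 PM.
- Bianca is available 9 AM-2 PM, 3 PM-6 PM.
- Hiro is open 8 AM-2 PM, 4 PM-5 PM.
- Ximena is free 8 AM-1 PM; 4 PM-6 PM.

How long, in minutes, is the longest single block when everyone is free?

60

Rina ∩ Tara: 10:00-11:00, 16:00-18:00.
Rina ∩ Tara ∩ Omar: 10:00-11:00, 16:00-17:00.
Rina ∩ Tara ∩ Omar ∩ Bianca: 10:00-11:00, 16:00-17:00.
Rina ∩ Tara ∩ Omar ∩ Bianca ∩ Hiro: 10:00-11:00, 16:00-17:00.
Rina ∩ Tara ∩ Omar ∩ Bianca ∩ Hiro ∩ Ximena: 10:00-11:00, 16:00-17:00.
The longest is 10:00-11:00 at 60 minutes.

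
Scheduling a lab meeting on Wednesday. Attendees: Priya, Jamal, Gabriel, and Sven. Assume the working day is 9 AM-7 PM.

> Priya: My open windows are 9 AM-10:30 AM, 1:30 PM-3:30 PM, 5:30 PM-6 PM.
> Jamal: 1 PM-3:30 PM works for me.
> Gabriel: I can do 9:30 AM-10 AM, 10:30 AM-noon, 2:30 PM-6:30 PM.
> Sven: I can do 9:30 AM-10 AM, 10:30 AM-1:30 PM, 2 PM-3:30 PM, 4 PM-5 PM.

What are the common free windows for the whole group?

Priya ∩ Jamal: 13:30-15:30.
Priya ∩ Jamal ∩ Gabriel: 14:30-15:30.
Priya ∩ Jamal ∩ Gabriel ∩ Sven: 14:30-15:30.

14:30-15:30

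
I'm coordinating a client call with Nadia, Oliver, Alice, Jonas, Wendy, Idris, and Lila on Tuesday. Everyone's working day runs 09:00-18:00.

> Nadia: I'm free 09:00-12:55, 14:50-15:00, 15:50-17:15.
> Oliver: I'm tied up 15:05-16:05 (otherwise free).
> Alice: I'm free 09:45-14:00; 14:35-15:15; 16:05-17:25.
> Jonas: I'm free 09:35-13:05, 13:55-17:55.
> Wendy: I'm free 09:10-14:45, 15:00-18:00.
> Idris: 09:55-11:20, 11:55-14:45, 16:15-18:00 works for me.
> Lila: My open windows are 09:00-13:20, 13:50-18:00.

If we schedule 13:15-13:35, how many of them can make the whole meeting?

Nadia free: 09:00-12:55, 14:50-15:00, 15:50-17:15.
Oliver free: 09:00-15:05, 16:05-18:00 (invert busy blocks within the working day).
Alice free: 09:45-14:00, 14:35-15:15, 16:05-17:25.
Jonas free: 09:35-13:05, 13:55-17:55.
Wendy free: 09:10-14:45, 15:00-18:00.
Idris free: 09:55-11:20, 11:55-14:45, 16:15-18:00.
Lila free: 09:00-13:20, 13:50-18:00.
Oliver, Alice, Wendy, and Idris can make the full 13:15-13:35 slot — that's 4.

4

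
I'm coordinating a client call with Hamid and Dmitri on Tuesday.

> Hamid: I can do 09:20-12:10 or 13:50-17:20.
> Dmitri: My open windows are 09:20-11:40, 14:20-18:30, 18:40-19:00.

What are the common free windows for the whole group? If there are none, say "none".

Hamid ∩ Dmitri: 09:20-11:40, 14:20-17:20.
Those are the intersection windows.

09:20-11:40, 14:20-17:20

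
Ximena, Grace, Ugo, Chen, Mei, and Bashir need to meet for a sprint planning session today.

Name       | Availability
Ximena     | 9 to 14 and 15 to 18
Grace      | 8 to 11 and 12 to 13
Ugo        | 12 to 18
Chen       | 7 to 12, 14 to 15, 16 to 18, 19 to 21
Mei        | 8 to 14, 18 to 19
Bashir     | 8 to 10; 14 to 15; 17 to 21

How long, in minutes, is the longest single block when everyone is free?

0

Ximena ∩ Grace: 09:00-11:00, 12:00-13:00.
Ximena ∩ Grace ∩ Ugo: 12:00-13:00.
Ximena ∩ Grace ∩ Ugo ∩ Chen: ∅.
Ximena ∩ Grace ∩ Ugo ∩ Chen ∩ Mei: ∅.
Ximena ∩ Grace ∩ Ugo ∩ Chen ∩ Mei ∩ Bashir: ∅.
There is no time when everyone is free.
No common window exists, so the longest block is 0 minutes.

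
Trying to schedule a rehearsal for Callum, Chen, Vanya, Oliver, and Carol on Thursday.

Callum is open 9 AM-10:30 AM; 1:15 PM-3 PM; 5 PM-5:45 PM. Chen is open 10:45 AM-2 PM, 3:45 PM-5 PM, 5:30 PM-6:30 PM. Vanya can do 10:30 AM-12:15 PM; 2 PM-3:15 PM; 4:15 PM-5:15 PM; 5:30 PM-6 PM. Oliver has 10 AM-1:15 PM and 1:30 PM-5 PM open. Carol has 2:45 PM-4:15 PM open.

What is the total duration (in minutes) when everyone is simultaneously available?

0

Callum ∩ Chen: 13:15-14:00, 17:30-17:45.
Callum ∩ Chen ∩ Vanya: 17:30-17:45.
Callum ∩ Chen ∩ Vanya ∩ Oliver: ∅.
Callum ∩ Chen ∩ Vanya ∩ Oliver ∩ Carol: ∅.
There is no time when everyone is free.
There is no common window, so the total is 0 minutes.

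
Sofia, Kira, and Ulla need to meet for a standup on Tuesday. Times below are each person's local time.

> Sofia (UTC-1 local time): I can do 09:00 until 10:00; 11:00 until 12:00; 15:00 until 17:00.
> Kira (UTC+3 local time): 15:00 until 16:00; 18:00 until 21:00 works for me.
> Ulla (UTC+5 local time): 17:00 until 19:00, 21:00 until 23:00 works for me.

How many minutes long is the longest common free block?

120

Sofia in UTC: 10:00-11:00, 12:00-13:00, 16:00-18:00 (add 1h to convert from UTC-1).
Kira in UTC: 12:00-13:00, 15:00-18:00 (subtract 3h to convert from UTC+3).
Ulla in UTC: 12:00-14:00, 16:00-18:00 (subtract 5h to convert from UTC+5).
Sofia ∩ Kira: 12:00-13:00, 16:00-18:00.
Sofia ∩ Kira ∩ Ulla: 12:00-13:00, 16:00-18:00.
So the common availability across everyone is 12:00-13:00, 16:00-18:00.
The longest is 16:00-18:00 at 120 minutes.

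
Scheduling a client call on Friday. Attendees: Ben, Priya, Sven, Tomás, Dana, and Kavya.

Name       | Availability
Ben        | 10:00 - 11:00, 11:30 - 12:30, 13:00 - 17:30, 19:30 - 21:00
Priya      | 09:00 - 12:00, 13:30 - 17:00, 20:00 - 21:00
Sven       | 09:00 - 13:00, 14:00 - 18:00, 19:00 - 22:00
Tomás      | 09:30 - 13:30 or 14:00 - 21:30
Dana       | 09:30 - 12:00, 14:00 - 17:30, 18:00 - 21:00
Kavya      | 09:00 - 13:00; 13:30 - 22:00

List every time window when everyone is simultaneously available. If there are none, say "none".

10:00-11:00, 11:30-12:00, 14:00-17:00, 20:00-21:00

Ben ∩ Priya: 10:00-11:00, 11:30-12:00, 13:30-17:00, 20:00-21:00.
Ben ∩ Priya ∩ Sven: 10:00-11:00, 11:30-12:00, 14:00-17:00, 20:00-21:00.
Ben ∩ Priya ∩ Sven ∩ Tomás: 10:00-11:00, 11:30-12:00, 14:00-17:00, 20:00-21:00.
Ben ∩ Priya ∩ Sven ∩ Tomás ∩ Dana: 10:00-11:00, 11:30-12:00, 14:00-17:00, 20:00-21:00.
Ben ∩ Priya ∩ Sven ∩ Tomás ∩ Dana ∩ Kavya: 10:00-11:00, 11:30-12:00, 14:00-17:00, 20:00-21:00.
So the common availability across everyone is 10:00-11:00, 11:30-12:00, 14:00-17:00, 20:00-21:00.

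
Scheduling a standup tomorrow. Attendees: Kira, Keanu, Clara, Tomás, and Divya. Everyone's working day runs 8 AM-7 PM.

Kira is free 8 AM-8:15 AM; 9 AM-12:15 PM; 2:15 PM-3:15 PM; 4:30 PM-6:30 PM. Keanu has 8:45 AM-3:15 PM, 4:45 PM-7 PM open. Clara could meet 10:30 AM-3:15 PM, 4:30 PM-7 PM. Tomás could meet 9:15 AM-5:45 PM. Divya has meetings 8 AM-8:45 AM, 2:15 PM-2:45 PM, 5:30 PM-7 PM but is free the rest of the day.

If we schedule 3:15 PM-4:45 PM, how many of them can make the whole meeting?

2

Kira free: 08:00-08:15, 09:00-12:15, 14:15-15:15, 16:30-18:30.
Keanu free: 08:45-15:15, 16:45-19:00.
Clara free: 10:30-15:15, 16:30-19:00.
Tomás free: 09:15-17:45.
Divya free: 08:45-14:15, 14:45-17:30 (invert busy blocks within the working day).
Tomás and Divya can make the full 15:15-16:45 slot — that's 2.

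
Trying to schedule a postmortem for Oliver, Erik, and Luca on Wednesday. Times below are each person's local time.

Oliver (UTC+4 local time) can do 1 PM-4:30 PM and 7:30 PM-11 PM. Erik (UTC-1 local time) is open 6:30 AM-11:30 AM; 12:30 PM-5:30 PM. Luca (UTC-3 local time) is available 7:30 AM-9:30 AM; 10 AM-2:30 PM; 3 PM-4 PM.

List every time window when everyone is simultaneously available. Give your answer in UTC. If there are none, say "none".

Oliver in UTC: 09:00-12:30, 15:30-19:00 (subtract 4h to convert from UTC+4).
Erik in UTC: 07:30-12:30, 13:30-18:30 (add 1h to convert from UTC-1).
Luca in UTC: 10:30-12:30, 13:00-17:30, 18:00-19:00 (add 3h to convert from UTC-3).
Oliver ∩ Erik: 09:00-12:30, 15:30-18:30.
Oliver ∩ Erik ∩ Luca: 10:30-12:30, 15:30-17:30, 18:00-18:30.

10:30-12:30, 15:30-17:30, 18:00-18:30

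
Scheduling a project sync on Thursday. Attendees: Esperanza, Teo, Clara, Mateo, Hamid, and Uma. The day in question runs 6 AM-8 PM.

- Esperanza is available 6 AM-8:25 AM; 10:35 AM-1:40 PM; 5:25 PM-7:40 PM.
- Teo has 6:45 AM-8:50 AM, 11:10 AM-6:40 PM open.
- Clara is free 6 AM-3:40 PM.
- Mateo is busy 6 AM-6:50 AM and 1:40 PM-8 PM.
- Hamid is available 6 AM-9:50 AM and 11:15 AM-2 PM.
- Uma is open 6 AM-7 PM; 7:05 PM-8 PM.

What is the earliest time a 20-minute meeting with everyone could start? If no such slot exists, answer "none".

Esperanza free: 06:00-08:25, 10:35-13:40, 17:25-19:40.
Teo free: 06:45-08:50, 11:10-18:40.
Clara free: 06:00-15:40.
Mateo free: 06:50-13:40 (invert busy blocks within the working day).
Hamid free: 06:00-09:50, 11:15-14:00.
Uma free: 06:00-19:00, 19:05-20:00.
Esperanza ∩ Teo: 06:45-08:25, 11:10-13:40, 17:25-18:40.
Esperanza ∩ Teo ∩ Clara: 06:45-08:25, 11:10-13:40.
Esperanza ∩ Teo ∩ Clara ∩ Mateo: 06:50-08:25, 11:10-13:40.
Esperanza ∩ Teo ∩ Clara ∩ Mateo ∩ Hamid: 06:50-08:25, 11:15-13:40.
Esperanza ∩ Teo ∩ Clara ∩ Mateo ∩ Hamid ∩ Uma: 06:50-08:25, 11:15-13:40.
The first common window of at least 20 minutes is 06:50-08:25, so the earliest start is 06:50.

06:50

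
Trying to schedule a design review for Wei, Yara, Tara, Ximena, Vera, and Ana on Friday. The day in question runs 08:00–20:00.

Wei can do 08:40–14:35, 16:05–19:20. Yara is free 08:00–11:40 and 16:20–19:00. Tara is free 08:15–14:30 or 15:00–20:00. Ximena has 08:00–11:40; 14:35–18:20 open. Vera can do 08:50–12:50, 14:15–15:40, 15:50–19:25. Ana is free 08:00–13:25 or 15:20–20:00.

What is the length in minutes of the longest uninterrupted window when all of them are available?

170

Wei ∩ Yara: 08:40-11:40, 16:20-19:00.
Wei ∩ Yara ∩ Tara: 08:40-11:40, 16:20-19:00.
Wei ∩ Yara ∩ Tara ∩ Ximena: 08:40-11:40, 16:20-18:20.
Wei ∩ Yara ∩ Tara ∩ Ximena ∩ Vera: 08:50-11:40, 16:20-18:20.
Wei ∩ Yara ∩ Tara ∩ Ximena ∩ Vera ∩ Ana: 08:50-11:40, 16:20-18:20.
The longest is 08:50-11:40 at 170 minutes.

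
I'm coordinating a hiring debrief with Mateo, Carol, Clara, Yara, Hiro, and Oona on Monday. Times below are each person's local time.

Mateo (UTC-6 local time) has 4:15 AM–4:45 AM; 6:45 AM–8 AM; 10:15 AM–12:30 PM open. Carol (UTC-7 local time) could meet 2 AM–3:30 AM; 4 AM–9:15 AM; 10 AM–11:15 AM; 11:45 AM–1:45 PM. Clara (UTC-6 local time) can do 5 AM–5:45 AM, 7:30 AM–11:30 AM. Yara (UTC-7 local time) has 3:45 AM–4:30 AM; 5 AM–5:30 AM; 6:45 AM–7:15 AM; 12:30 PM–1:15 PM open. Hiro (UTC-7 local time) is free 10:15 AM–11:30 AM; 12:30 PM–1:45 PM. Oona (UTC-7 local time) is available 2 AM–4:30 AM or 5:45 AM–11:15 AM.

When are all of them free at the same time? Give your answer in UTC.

Mateo in UTC: 10:15-10:45, 12:45-14:00, 16:15-18:30 (add 6h to convert from UTC-6).
Carol in UTC: 09:00-10:30, 11:00-16:15, 17:00-18:15, 18:45-20:45 (add 7h to convert from UTC-7).
Clara in UTC: 11:00-11:45, 13:30-17:30 (add 6h to convert from UTC-6).
Yara in UTC: 10:45-11:30, 12:00-12:30, 13:45-14:15, 19:30-20:15 (add 7h to convert from UTC-7).
Hiro in UTC: 17:15-18:30, 19:30-20:45 (add 7h to convert from UTC-7).
Oona in UTC: 09:00-11:30, 12:45-18:15 (add 7h to convert from UTC-7).
Mateo ∩ Carol: 10:15-10:30, 12:45-14:00, 17:00-18:15.
Mateo ∩ Carol ∩ Clara: 13:30-14:00, 17:00-17:30.
Mateo ∩ Carol ∩ Clara ∩ Yara: 13:45-14:00.
Mateo ∩ Carol ∩ Clara ∩ Yara ∩ Hiro: ∅.
Mateo ∩ Carol ∩ Clara ∩ Yara ∩ Hiro ∩ Oona: ∅.
There is no time when everyone is free.

none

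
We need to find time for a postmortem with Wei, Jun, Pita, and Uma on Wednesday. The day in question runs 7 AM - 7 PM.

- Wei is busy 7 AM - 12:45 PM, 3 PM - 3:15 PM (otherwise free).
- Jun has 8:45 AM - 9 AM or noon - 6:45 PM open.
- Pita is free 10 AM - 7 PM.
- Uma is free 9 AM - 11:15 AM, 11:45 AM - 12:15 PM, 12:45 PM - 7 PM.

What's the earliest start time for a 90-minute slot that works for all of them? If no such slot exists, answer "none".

Wei free: 12:45-15:00, 15:15-19:00 (invert busy blocks within the working day).
Jun free: 08:45-09:00, 12:00-18:45.
Pita free: 10:00-19:00.
Uma free: 09:00-11:15, 11:45-12:15, 12:45-19:00.
Wei ∩ Jun: 12:45-15:00, 15:15-18:45.
Wei ∩ Jun ∩ Pita: 12:45-15:00, 15:15-18:45.
Wei ∩ Jun ∩ Pita ∩ Uma: 12:45-15:00, 15:15-18:45.
The first common window of at least 90 minutes is 12:45-15:00, so the earliest start is 12:45.

12:45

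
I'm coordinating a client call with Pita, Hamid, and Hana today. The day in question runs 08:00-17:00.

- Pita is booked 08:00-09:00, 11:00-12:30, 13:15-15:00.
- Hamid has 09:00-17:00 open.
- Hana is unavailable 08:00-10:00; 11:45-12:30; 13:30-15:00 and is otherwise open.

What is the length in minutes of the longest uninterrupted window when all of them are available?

Pita free: 09:00-11:00, 12:30-13:15, 15:00-17:00 (invert busy blocks within the working day).
Hamid free: 09:00-17:00.
Hana free: 10:00-11:45, 12:30-13:30, 15:00-17:00 (invert busy blocks within the working day).
Pita ∩ Hamid: 09:00-11:00, 12:30-13:15, 15:00-17:00.
Pita ∩ Hamid ∩ Hana: 10:00-11:00, 12:30-13:15, 15:00-17:00.
The longest is 15:00-17:00 at 120 minutes.

120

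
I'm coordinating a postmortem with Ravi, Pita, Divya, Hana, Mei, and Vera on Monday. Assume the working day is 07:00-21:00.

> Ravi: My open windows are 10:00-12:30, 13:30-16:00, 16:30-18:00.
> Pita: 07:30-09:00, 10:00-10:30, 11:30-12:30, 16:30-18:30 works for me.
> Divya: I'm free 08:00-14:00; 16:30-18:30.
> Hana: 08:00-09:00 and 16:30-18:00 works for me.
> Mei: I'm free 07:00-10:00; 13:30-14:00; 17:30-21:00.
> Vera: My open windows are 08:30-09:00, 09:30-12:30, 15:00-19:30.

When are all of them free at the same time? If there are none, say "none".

Ravi ∩ Pita: 10:00-10:30, 11:30-12:30, 16:30-18:00.
Ravi ∩ Pita ∩ Divya: 10:00-10:30, 11:30-12:30, 16:30-18:00.
Ravi ∩ Pita ∩ Divya ∩ Hana: 16:30-18:00.
Ravi ∩ Pita ∩ Divya ∩ Hana ∩ Mei: 17:30-18:00.
Ravi ∩ Pita ∩ Divya ∩ Hana ∩ Mei ∩ Vera: 17:30-18:00.
So the common availability across everyone is 17:30-18:00.

17:30-18:00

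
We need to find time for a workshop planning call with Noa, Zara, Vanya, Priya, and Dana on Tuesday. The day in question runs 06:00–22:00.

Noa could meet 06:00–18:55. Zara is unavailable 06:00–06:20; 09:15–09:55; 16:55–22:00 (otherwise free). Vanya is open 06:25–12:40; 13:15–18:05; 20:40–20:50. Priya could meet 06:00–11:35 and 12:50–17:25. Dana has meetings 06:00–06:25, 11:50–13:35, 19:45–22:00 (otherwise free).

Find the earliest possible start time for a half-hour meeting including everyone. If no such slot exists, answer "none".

Noa free: 06:00-18:55.
Zara free: 06:20-09:15, 09:55-16:55 (invert busy blocks within the working day).
Vanya free: 06:25-12:40, 13:15-18:05, 20:40-20:50.
Priya free: 06:00-11:35, 12:50-17:25.
Dana free: 06:25-11:50, 13:35-19:45 (invert busy blocks within the working day).
Noa ∩ Zara: 06:20-09:15, 09:55-16:55.
Noa ∩ Zara ∩ Vanya: 06:25-09:15, 09:55-12:40, 13:15-16:55.
Noa ∩ Zara ∩ Vanya ∩ Priya: 06:25-09:15, 09:55-11:35, 13:15-16:55.
Noa ∩ Zara ∩ Vanya ∩ Priya ∩ Dana: 06:25-09:15, 09:55-11:35, 13:35-16:55.
So the common availability across everyone is 06:25-09:15, 09:55-11:35, 13:35-16:55.
The first common window of at least 30 minutes is 06:25-09:15, so the earliest start is 06:25.

06:25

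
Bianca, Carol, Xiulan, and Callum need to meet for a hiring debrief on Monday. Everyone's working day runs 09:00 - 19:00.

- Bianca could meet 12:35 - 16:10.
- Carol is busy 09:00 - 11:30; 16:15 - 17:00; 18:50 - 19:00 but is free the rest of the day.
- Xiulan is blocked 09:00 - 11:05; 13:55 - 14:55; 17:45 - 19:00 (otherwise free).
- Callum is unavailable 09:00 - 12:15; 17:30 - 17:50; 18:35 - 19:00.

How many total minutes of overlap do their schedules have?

155

Bianca free: 12:35-16:10.
Carol free: 11:30-16:15, 17:00-18:50 (invert busy blocks within the working day).
Xiulan free: 11:05-13:55, 14:55-17:45 (invert busy blocks within the working day).
Callum free: 12:15-17:30, 17:50-18:35 (invert busy blocks within the working day).
Bianca ∩ Carol: 12:35-16:10.
Bianca ∩ Carol ∩ Xiulan: 12:35-13:55, 14:55-16:10.
Bianca ∩ Carol ∩ Xiulan ∩ Callum: 12:35-13:55, 14:55-16:10.
Summing the common windows: 80 + 75 = 155 minutes.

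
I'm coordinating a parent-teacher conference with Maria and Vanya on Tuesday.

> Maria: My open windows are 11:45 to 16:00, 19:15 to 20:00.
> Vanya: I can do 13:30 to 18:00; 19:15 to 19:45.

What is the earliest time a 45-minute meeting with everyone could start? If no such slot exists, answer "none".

Maria ∩ Vanya: 13:30-16:00, 19:15-19:45.
The first common window of at least 45 minutes is 13:30-16:00, so the earliest start is 13:30.

13:30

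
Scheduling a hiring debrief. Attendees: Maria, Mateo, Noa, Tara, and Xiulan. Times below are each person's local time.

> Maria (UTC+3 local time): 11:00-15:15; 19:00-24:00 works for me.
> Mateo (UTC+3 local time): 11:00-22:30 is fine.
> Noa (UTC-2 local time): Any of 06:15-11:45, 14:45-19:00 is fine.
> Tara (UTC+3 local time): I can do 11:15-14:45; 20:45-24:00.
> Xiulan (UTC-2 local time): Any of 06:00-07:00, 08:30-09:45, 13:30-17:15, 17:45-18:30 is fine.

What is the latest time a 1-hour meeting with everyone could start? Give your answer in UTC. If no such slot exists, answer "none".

18:15

Maria in UTC: 08:00-12:15, 16:00-21:00 (subtract 3h to convert from UTC+3).
Mateo in UTC: 08:00-19:30 (subtract 3h to convert from UTC+3).
Noa in UTC: 08:15-13:45, 16:45-21:00 (add 2h to convert from UTC-2).
Tara in UTC: 08:15-11:45, 17:45-21:00 (subtract 3h to convert from UTC+3).
Xiulan in UTC: 08:00-09:00, 10:30-11:45, 15:30-19:15, 19:45-20:30 (add 2h to convert from UTC-2).
Maria ∩ Mateo: 08:00-12:15, 16:00-19:30.
Maria ∩ Mateo ∩ Noa: 08:15-12:15, 16:45-19:30.
Maria ∩ Mateo ∩ Noa ∩ Tara: 08:15-11:45, 17:45-19:30.
Maria ∩ Mateo ∩ Noa ∩ Tara ∩ Xiulan: 08:15-09:00, 10:30-11:45, 17:45-19:15.
The last common window of at least 60 minutes is 17:45-19:15; a 60-minute meeting can start as late as 18:15 and still end by 19:15.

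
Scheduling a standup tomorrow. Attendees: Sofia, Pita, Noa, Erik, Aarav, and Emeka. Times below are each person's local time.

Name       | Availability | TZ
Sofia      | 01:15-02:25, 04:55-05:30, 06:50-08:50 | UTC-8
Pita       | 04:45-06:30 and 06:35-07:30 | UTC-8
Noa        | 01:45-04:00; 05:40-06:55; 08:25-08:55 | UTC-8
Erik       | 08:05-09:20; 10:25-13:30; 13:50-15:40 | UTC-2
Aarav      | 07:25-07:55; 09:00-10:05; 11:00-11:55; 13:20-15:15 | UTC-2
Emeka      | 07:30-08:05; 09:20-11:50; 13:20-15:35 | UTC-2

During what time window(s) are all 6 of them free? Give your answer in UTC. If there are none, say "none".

Sofia in UTC: 09:15-10:25, 12:55-13:30, 14:50-16:50 (add 8h to convert from UTC-8).
Pita in UTC: 12:45-14:30, 14:35-15:30 (add 8h to convert from UTC-8).
Noa in UTC: 09:45-12:00, 13:40-14:55, 16:25-16:55 (add 8h to convert from UTC-8).
Erik in UTC: 10:05-11:20, 12:25-15:30, 15:50-17:40 (add 2h to convert from UTC-2).
Aarav in UTC: 09:25-09:55, 11:00-12:05, 13:00-13:55, 15:20-17:15 (add 2h to convert from UTC-2).
Emeka in UTC: 09:30-10:05, 11:20-13:50, 15:20-17:35 (add 2h to convert from UTC-2).
Sofia ∩ Pita: 12:55-13:30, 14:50-15:30.
Sofia ∩ Pita ∩ Noa: 14:50-14:55.
Sofia ∩ Pita ∩ Noa ∩ Erik: 14:50-14:55.
Sofia ∩ Pita ∩ Noa ∩ Erik ∩ Aarav: ∅.
Sofia ∩ Pita ∩ Noa ∩ Erik ∩ Aarav ∩ Emeka: ∅.
There is no time when everyone is free.

none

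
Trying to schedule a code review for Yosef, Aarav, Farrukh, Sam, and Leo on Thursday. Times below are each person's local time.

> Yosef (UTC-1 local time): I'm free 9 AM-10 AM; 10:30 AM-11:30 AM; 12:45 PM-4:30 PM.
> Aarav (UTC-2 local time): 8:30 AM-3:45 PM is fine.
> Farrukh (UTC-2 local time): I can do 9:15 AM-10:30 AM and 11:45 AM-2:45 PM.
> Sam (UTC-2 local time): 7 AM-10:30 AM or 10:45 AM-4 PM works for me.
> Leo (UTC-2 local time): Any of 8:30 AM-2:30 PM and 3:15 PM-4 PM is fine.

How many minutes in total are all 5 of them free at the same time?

225

Yosef in UTC: 10:00-11:00, 11:30-12:30, 13:45-17:30 (add 1h to convert from UTC-1).
Aarav in UTC: 10:30-17:45 (add 2h to convert from UTC-2).
Farrukh in UTC: 11:15-12:30, 13:45-16:45 (add 2h to convert from UTC-2).
Sam in UTC: 09:00-12:30, 12:45-18:00 (add 2h to convert from UTC-2).
Leo in UTC: 10:30-16:30, 17:15-18:00 (add 2h to convert from UTC-2).
Yosef ∩ Aarav: 10:30-11:00, 11:30-12:30, 13:45-17:30.
Yosef ∩ Aarav ∩ Farrukh: 11:30-12:30, 13:45-16:45.
Yosef ∩ Aarav ∩ Farrukh ∩ Sam: 11:30-12:30, 13:45-16:45.
Yosef ∩ Aarav ∩ Farrukh ∩ Sam ∩ Leo: 11:30-12:30, 13:45-16:30.
So the common availability across everyone is 11:30-12:30, 13:45-16:30.
Summing the common windows: 60 + 165 = 225 minutes.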